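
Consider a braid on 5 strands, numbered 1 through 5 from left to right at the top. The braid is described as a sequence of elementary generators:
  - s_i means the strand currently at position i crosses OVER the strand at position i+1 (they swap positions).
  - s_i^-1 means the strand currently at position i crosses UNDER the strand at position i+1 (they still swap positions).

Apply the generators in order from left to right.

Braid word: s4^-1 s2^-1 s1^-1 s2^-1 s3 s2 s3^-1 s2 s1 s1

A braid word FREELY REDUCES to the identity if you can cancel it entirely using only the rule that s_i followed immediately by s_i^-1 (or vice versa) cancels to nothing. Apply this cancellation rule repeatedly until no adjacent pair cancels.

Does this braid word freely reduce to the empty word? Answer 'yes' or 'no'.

Answer: no

Derivation:
Gen 1 (s4^-1): push. Stack: [s4^-1]
Gen 2 (s2^-1): push. Stack: [s4^-1 s2^-1]
Gen 3 (s1^-1): push. Stack: [s4^-1 s2^-1 s1^-1]
Gen 4 (s2^-1): push. Stack: [s4^-1 s2^-1 s1^-1 s2^-1]
Gen 5 (s3): push. Stack: [s4^-1 s2^-1 s1^-1 s2^-1 s3]
Gen 6 (s2): push. Stack: [s4^-1 s2^-1 s1^-1 s2^-1 s3 s2]
Gen 7 (s3^-1): push. Stack: [s4^-1 s2^-1 s1^-1 s2^-1 s3 s2 s3^-1]
Gen 8 (s2): push. Stack: [s4^-1 s2^-1 s1^-1 s2^-1 s3 s2 s3^-1 s2]
Gen 9 (s1): push. Stack: [s4^-1 s2^-1 s1^-1 s2^-1 s3 s2 s3^-1 s2 s1]
Gen 10 (s1): push. Stack: [s4^-1 s2^-1 s1^-1 s2^-1 s3 s2 s3^-1 s2 s1 s1]
Reduced word: s4^-1 s2^-1 s1^-1 s2^-1 s3 s2 s3^-1 s2 s1 s1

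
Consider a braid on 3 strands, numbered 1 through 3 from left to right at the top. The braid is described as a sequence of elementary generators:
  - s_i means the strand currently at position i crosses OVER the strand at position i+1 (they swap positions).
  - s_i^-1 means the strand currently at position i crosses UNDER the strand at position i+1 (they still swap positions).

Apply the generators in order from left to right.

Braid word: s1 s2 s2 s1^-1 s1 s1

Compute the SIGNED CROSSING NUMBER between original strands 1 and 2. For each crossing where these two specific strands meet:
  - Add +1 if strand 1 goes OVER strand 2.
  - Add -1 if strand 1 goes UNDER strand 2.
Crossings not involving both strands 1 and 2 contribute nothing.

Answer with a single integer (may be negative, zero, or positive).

Answer: 2

Derivation:
Gen 1: 1 over 2. Both 1&2? yes. Contrib: +1. Sum: 1
Gen 2: crossing 1x3. Both 1&2? no. Sum: 1
Gen 3: crossing 3x1. Both 1&2? no. Sum: 1
Gen 4: 2 under 1. Both 1&2? yes. Contrib: +1. Sum: 2
Gen 5: 1 over 2. Both 1&2? yes. Contrib: +1. Sum: 3
Gen 6: 2 over 1. Both 1&2? yes. Contrib: -1. Sum: 2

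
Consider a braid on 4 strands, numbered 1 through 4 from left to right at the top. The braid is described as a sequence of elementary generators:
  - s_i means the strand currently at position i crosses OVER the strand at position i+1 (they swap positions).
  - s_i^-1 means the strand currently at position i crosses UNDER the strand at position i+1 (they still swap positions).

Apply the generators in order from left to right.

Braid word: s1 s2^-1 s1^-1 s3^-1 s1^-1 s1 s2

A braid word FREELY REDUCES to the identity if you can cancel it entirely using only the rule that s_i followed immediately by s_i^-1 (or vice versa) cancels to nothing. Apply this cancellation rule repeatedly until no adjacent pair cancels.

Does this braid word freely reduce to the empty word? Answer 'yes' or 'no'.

Gen 1 (s1): push. Stack: [s1]
Gen 2 (s2^-1): push. Stack: [s1 s2^-1]
Gen 3 (s1^-1): push. Stack: [s1 s2^-1 s1^-1]
Gen 4 (s3^-1): push. Stack: [s1 s2^-1 s1^-1 s3^-1]
Gen 5 (s1^-1): push. Stack: [s1 s2^-1 s1^-1 s3^-1 s1^-1]
Gen 6 (s1): cancels prior s1^-1. Stack: [s1 s2^-1 s1^-1 s3^-1]
Gen 7 (s2): push. Stack: [s1 s2^-1 s1^-1 s3^-1 s2]
Reduced word: s1 s2^-1 s1^-1 s3^-1 s2

Answer: no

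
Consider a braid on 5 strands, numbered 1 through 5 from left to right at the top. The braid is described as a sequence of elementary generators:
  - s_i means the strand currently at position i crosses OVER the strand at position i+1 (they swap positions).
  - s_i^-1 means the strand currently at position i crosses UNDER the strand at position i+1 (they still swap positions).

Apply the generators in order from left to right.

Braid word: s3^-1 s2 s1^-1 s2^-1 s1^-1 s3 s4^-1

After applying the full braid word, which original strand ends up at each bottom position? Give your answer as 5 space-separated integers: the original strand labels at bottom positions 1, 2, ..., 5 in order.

Answer: 2 4 3 5 1

Derivation:
Gen 1 (s3^-1): strand 3 crosses under strand 4. Perm now: [1 2 4 3 5]
Gen 2 (s2): strand 2 crosses over strand 4. Perm now: [1 4 2 3 5]
Gen 3 (s1^-1): strand 1 crosses under strand 4. Perm now: [4 1 2 3 5]
Gen 4 (s2^-1): strand 1 crosses under strand 2. Perm now: [4 2 1 3 5]
Gen 5 (s1^-1): strand 4 crosses under strand 2. Perm now: [2 4 1 3 5]
Gen 6 (s3): strand 1 crosses over strand 3. Perm now: [2 4 3 1 5]
Gen 7 (s4^-1): strand 1 crosses under strand 5. Perm now: [2 4 3 5 1]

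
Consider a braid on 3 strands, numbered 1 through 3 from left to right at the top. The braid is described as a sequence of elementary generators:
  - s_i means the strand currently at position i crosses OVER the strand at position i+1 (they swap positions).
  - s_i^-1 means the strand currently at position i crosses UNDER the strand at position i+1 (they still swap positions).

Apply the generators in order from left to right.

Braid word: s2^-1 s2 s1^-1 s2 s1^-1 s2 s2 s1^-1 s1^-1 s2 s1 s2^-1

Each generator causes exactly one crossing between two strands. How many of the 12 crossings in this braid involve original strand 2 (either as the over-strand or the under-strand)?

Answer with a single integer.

Answer: 10

Derivation:
Gen 1: crossing 2x3. Involves strand 2? yes. Count so far: 1
Gen 2: crossing 3x2. Involves strand 2? yes. Count so far: 2
Gen 3: crossing 1x2. Involves strand 2? yes. Count so far: 3
Gen 4: crossing 1x3. Involves strand 2? no. Count so far: 3
Gen 5: crossing 2x3. Involves strand 2? yes. Count so far: 4
Gen 6: crossing 2x1. Involves strand 2? yes. Count so far: 5
Gen 7: crossing 1x2. Involves strand 2? yes. Count so far: 6
Gen 8: crossing 3x2. Involves strand 2? yes. Count so far: 7
Gen 9: crossing 2x3. Involves strand 2? yes. Count so far: 8
Gen 10: crossing 2x1. Involves strand 2? yes. Count so far: 9
Gen 11: crossing 3x1. Involves strand 2? no. Count so far: 9
Gen 12: crossing 3x2. Involves strand 2? yes. Count so far: 10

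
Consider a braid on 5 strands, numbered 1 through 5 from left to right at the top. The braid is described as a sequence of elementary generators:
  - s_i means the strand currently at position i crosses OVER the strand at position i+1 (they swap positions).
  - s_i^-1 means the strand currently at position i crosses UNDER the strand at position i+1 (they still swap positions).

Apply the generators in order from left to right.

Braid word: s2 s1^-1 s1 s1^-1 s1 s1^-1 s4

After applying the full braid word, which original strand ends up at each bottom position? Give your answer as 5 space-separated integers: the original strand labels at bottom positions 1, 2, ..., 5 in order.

Gen 1 (s2): strand 2 crosses over strand 3. Perm now: [1 3 2 4 5]
Gen 2 (s1^-1): strand 1 crosses under strand 3. Perm now: [3 1 2 4 5]
Gen 3 (s1): strand 3 crosses over strand 1. Perm now: [1 3 2 4 5]
Gen 4 (s1^-1): strand 1 crosses under strand 3. Perm now: [3 1 2 4 5]
Gen 5 (s1): strand 3 crosses over strand 1. Perm now: [1 3 2 4 5]
Gen 6 (s1^-1): strand 1 crosses under strand 3. Perm now: [3 1 2 4 5]
Gen 7 (s4): strand 4 crosses over strand 5. Perm now: [3 1 2 5 4]

Answer: 3 1 2 5 4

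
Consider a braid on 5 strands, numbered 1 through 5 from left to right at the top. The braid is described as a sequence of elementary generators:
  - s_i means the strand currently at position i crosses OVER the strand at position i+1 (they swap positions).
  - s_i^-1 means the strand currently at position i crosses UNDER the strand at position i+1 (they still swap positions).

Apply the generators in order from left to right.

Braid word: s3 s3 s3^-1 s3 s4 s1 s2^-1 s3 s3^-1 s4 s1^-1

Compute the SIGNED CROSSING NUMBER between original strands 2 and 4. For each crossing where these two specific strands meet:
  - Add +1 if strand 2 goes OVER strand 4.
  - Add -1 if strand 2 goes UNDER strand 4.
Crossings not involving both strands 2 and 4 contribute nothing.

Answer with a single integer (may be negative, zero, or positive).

Answer: 0

Derivation:
Gen 1: crossing 3x4. Both 2&4? no. Sum: 0
Gen 2: crossing 4x3. Both 2&4? no. Sum: 0
Gen 3: crossing 3x4. Both 2&4? no. Sum: 0
Gen 4: crossing 4x3. Both 2&4? no. Sum: 0
Gen 5: crossing 4x5. Both 2&4? no. Sum: 0
Gen 6: crossing 1x2. Both 2&4? no. Sum: 0
Gen 7: crossing 1x3. Both 2&4? no. Sum: 0
Gen 8: crossing 1x5. Both 2&4? no. Sum: 0
Gen 9: crossing 5x1. Both 2&4? no. Sum: 0
Gen 10: crossing 5x4. Both 2&4? no. Sum: 0
Gen 11: crossing 2x3. Both 2&4? no. Sum: 0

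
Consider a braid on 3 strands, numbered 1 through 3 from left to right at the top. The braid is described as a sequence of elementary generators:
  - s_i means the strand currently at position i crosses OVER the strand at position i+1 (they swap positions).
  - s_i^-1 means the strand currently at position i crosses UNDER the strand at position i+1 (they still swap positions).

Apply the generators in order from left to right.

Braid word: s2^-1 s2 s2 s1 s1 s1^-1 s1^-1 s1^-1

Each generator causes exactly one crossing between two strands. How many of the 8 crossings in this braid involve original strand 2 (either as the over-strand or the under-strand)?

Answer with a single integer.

Answer: 3

Derivation:
Gen 1: crossing 2x3. Involves strand 2? yes. Count so far: 1
Gen 2: crossing 3x2. Involves strand 2? yes. Count so far: 2
Gen 3: crossing 2x3. Involves strand 2? yes. Count so far: 3
Gen 4: crossing 1x3. Involves strand 2? no. Count so far: 3
Gen 5: crossing 3x1. Involves strand 2? no. Count so far: 3
Gen 6: crossing 1x3. Involves strand 2? no. Count so far: 3
Gen 7: crossing 3x1. Involves strand 2? no. Count so far: 3
Gen 8: crossing 1x3. Involves strand 2? no. Count so far: 3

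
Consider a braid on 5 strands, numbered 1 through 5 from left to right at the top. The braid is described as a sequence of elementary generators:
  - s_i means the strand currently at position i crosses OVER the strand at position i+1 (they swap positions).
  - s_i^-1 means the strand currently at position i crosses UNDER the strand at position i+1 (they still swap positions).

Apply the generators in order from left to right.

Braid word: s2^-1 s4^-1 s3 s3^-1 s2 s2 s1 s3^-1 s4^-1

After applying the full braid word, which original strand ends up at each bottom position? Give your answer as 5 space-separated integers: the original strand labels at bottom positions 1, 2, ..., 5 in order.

Answer: 3 1 5 4 2

Derivation:
Gen 1 (s2^-1): strand 2 crosses under strand 3. Perm now: [1 3 2 4 5]
Gen 2 (s4^-1): strand 4 crosses under strand 5. Perm now: [1 3 2 5 4]
Gen 3 (s3): strand 2 crosses over strand 5. Perm now: [1 3 5 2 4]
Gen 4 (s3^-1): strand 5 crosses under strand 2. Perm now: [1 3 2 5 4]
Gen 5 (s2): strand 3 crosses over strand 2. Perm now: [1 2 3 5 4]
Gen 6 (s2): strand 2 crosses over strand 3. Perm now: [1 3 2 5 4]
Gen 7 (s1): strand 1 crosses over strand 3. Perm now: [3 1 2 5 4]
Gen 8 (s3^-1): strand 2 crosses under strand 5. Perm now: [3 1 5 2 4]
Gen 9 (s4^-1): strand 2 crosses under strand 4. Perm now: [3 1 5 4 2]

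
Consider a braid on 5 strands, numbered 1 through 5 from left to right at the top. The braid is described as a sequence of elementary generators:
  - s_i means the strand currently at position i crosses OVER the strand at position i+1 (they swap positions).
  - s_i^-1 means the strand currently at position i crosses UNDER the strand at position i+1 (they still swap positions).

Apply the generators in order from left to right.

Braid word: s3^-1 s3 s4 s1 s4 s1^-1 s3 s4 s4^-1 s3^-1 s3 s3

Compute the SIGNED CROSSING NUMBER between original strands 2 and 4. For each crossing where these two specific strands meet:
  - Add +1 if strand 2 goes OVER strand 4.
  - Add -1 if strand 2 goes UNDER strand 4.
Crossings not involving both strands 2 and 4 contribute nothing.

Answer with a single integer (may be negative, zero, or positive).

Gen 1: crossing 3x4. Both 2&4? no. Sum: 0
Gen 2: crossing 4x3. Both 2&4? no. Sum: 0
Gen 3: crossing 4x5. Both 2&4? no. Sum: 0
Gen 4: crossing 1x2. Both 2&4? no. Sum: 0
Gen 5: crossing 5x4. Both 2&4? no. Sum: 0
Gen 6: crossing 2x1. Both 2&4? no. Sum: 0
Gen 7: crossing 3x4. Both 2&4? no. Sum: 0
Gen 8: crossing 3x5. Both 2&4? no. Sum: 0
Gen 9: crossing 5x3. Both 2&4? no. Sum: 0
Gen 10: crossing 4x3. Both 2&4? no. Sum: 0
Gen 11: crossing 3x4. Both 2&4? no. Sum: 0
Gen 12: crossing 4x3. Both 2&4? no. Sum: 0

Answer: 0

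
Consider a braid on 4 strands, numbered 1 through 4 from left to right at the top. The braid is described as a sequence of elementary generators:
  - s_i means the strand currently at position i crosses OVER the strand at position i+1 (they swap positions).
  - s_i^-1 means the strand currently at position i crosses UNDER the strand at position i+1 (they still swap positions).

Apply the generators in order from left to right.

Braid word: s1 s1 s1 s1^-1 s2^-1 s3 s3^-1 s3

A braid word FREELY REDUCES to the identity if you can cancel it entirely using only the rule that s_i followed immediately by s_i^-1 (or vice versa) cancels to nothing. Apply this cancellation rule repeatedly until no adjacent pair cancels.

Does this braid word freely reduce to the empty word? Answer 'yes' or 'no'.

Gen 1 (s1): push. Stack: [s1]
Gen 2 (s1): push. Stack: [s1 s1]
Gen 3 (s1): push. Stack: [s1 s1 s1]
Gen 4 (s1^-1): cancels prior s1. Stack: [s1 s1]
Gen 5 (s2^-1): push. Stack: [s1 s1 s2^-1]
Gen 6 (s3): push. Stack: [s1 s1 s2^-1 s3]
Gen 7 (s3^-1): cancels prior s3. Stack: [s1 s1 s2^-1]
Gen 8 (s3): push. Stack: [s1 s1 s2^-1 s3]
Reduced word: s1 s1 s2^-1 s3

Answer: no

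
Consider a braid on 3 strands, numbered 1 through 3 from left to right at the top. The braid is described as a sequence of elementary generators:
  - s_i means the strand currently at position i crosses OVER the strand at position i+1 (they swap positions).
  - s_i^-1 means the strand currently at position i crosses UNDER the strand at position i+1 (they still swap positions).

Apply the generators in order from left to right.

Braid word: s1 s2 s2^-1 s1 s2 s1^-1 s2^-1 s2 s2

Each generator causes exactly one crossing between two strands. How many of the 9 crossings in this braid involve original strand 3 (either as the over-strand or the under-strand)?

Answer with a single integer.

Answer: 4

Derivation:
Gen 1: crossing 1x2. Involves strand 3? no. Count so far: 0
Gen 2: crossing 1x3. Involves strand 3? yes. Count so far: 1
Gen 3: crossing 3x1. Involves strand 3? yes. Count so far: 2
Gen 4: crossing 2x1. Involves strand 3? no. Count so far: 2
Gen 5: crossing 2x3. Involves strand 3? yes. Count so far: 3
Gen 6: crossing 1x3. Involves strand 3? yes. Count so far: 4
Gen 7: crossing 1x2. Involves strand 3? no. Count so far: 4
Gen 8: crossing 2x1. Involves strand 3? no. Count so far: 4
Gen 9: crossing 1x2. Involves strand 3? no. Count so far: 4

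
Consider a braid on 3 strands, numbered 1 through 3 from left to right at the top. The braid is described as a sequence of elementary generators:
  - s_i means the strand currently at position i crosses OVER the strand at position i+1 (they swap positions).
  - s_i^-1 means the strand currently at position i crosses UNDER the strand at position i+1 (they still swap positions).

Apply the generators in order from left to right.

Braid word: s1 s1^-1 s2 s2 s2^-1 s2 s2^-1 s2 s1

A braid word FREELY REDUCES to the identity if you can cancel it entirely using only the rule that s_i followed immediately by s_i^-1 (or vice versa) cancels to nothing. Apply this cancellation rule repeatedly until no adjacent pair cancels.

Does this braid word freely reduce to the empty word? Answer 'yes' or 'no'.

Answer: no

Derivation:
Gen 1 (s1): push. Stack: [s1]
Gen 2 (s1^-1): cancels prior s1. Stack: []
Gen 3 (s2): push. Stack: [s2]
Gen 4 (s2): push. Stack: [s2 s2]
Gen 5 (s2^-1): cancels prior s2. Stack: [s2]
Gen 6 (s2): push. Stack: [s2 s2]
Gen 7 (s2^-1): cancels prior s2. Stack: [s2]
Gen 8 (s2): push. Stack: [s2 s2]
Gen 9 (s1): push. Stack: [s2 s2 s1]
Reduced word: s2 s2 s1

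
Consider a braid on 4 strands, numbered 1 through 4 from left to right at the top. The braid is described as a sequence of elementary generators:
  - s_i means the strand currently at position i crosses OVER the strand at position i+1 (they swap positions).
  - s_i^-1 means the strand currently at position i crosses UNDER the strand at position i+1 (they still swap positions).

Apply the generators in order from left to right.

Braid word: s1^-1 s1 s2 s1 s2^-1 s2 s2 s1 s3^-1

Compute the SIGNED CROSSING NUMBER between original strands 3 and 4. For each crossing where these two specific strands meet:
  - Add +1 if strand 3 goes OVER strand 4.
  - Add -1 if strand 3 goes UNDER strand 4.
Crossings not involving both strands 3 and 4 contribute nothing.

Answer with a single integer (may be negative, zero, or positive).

Gen 1: crossing 1x2. Both 3&4? no. Sum: 0
Gen 2: crossing 2x1. Both 3&4? no. Sum: 0
Gen 3: crossing 2x3. Both 3&4? no. Sum: 0
Gen 4: crossing 1x3. Both 3&4? no. Sum: 0
Gen 5: crossing 1x2. Both 3&4? no. Sum: 0
Gen 6: crossing 2x1. Both 3&4? no. Sum: 0
Gen 7: crossing 1x2. Both 3&4? no. Sum: 0
Gen 8: crossing 3x2. Both 3&4? no. Sum: 0
Gen 9: crossing 1x4. Both 3&4? no. Sum: 0

Answer: 0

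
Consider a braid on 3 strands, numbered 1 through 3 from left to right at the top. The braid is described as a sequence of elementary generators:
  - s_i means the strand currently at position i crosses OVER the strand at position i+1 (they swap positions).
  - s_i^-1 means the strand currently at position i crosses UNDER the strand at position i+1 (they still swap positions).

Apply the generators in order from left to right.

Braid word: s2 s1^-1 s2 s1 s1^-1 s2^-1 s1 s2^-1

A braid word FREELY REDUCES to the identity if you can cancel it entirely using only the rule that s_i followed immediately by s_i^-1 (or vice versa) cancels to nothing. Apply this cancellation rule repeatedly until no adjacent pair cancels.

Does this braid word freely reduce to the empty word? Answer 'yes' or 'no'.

Answer: yes

Derivation:
Gen 1 (s2): push. Stack: [s2]
Gen 2 (s1^-1): push. Stack: [s2 s1^-1]
Gen 3 (s2): push. Stack: [s2 s1^-1 s2]
Gen 4 (s1): push. Stack: [s2 s1^-1 s2 s1]
Gen 5 (s1^-1): cancels prior s1. Stack: [s2 s1^-1 s2]
Gen 6 (s2^-1): cancels prior s2. Stack: [s2 s1^-1]
Gen 7 (s1): cancels prior s1^-1. Stack: [s2]
Gen 8 (s2^-1): cancels prior s2. Stack: []
Reduced word: (empty)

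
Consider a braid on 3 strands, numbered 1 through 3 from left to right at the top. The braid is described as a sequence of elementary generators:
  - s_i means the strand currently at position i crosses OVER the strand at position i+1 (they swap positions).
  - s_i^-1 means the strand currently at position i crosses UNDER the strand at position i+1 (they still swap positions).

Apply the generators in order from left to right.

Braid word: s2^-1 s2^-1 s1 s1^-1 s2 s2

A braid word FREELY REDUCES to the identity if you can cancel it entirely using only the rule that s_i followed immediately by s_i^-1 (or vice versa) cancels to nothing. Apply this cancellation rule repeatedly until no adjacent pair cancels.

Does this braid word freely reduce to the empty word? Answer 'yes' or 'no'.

Answer: yes

Derivation:
Gen 1 (s2^-1): push. Stack: [s2^-1]
Gen 2 (s2^-1): push. Stack: [s2^-1 s2^-1]
Gen 3 (s1): push. Stack: [s2^-1 s2^-1 s1]
Gen 4 (s1^-1): cancels prior s1. Stack: [s2^-1 s2^-1]
Gen 5 (s2): cancels prior s2^-1. Stack: [s2^-1]
Gen 6 (s2): cancels prior s2^-1. Stack: []
Reduced word: (empty)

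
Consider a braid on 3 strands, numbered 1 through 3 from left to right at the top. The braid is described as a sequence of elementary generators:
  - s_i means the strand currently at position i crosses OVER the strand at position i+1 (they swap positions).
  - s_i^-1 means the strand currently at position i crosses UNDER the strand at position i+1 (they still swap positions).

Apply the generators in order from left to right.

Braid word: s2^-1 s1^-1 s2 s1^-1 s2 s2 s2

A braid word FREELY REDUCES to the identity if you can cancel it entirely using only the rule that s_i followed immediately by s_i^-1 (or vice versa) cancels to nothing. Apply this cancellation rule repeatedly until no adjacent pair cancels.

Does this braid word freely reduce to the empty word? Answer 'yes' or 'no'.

Gen 1 (s2^-1): push. Stack: [s2^-1]
Gen 2 (s1^-1): push. Stack: [s2^-1 s1^-1]
Gen 3 (s2): push. Stack: [s2^-1 s1^-1 s2]
Gen 4 (s1^-1): push. Stack: [s2^-1 s1^-1 s2 s1^-1]
Gen 5 (s2): push. Stack: [s2^-1 s1^-1 s2 s1^-1 s2]
Gen 6 (s2): push. Stack: [s2^-1 s1^-1 s2 s1^-1 s2 s2]
Gen 7 (s2): push. Stack: [s2^-1 s1^-1 s2 s1^-1 s2 s2 s2]
Reduced word: s2^-1 s1^-1 s2 s1^-1 s2 s2 s2

Answer: no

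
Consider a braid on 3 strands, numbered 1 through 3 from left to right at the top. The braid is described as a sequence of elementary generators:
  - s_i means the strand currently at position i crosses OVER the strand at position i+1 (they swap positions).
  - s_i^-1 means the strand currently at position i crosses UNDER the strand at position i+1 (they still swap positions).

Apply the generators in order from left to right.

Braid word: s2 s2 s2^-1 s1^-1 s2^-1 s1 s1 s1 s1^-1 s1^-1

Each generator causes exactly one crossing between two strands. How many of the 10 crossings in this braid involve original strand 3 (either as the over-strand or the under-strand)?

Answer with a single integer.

Answer: 9

Derivation:
Gen 1: crossing 2x3. Involves strand 3? yes. Count so far: 1
Gen 2: crossing 3x2. Involves strand 3? yes. Count so far: 2
Gen 3: crossing 2x3. Involves strand 3? yes. Count so far: 3
Gen 4: crossing 1x3. Involves strand 3? yes. Count so far: 4
Gen 5: crossing 1x2. Involves strand 3? no. Count so far: 4
Gen 6: crossing 3x2. Involves strand 3? yes. Count so far: 5
Gen 7: crossing 2x3. Involves strand 3? yes. Count so far: 6
Gen 8: crossing 3x2. Involves strand 3? yes. Count so far: 7
Gen 9: crossing 2x3. Involves strand 3? yes. Count so far: 8
Gen 10: crossing 3x2. Involves strand 3? yes. Count so far: 9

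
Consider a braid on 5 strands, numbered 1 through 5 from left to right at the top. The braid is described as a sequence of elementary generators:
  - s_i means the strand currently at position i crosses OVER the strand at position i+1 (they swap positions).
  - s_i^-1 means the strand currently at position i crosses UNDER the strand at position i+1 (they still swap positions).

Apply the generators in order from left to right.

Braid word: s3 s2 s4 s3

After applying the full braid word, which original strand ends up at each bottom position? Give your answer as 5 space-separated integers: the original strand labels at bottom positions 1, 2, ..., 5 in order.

Gen 1 (s3): strand 3 crosses over strand 4. Perm now: [1 2 4 3 5]
Gen 2 (s2): strand 2 crosses over strand 4. Perm now: [1 4 2 3 5]
Gen 3 (s4): strand 3 crosses over strand 5. Perm now: [1 4 2 5 3]
Gen 4 (s3): strand 2 crosses over strand 5. Perm now: [1 4 5 2 3]

Answer: 1 4 5 2 3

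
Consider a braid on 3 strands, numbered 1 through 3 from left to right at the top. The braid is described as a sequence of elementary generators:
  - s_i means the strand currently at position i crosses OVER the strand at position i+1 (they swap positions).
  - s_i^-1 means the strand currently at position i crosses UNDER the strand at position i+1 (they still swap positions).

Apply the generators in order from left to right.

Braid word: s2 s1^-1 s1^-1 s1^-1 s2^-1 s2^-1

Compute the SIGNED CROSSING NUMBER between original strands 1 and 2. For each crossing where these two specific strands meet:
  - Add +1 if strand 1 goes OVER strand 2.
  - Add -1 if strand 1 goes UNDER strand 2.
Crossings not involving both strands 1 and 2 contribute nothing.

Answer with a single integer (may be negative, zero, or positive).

Answer: 0

Derivation:
Gen 1: crossing 2x3. Both 1&2? no. Sum: 0
Gen 2: crossing 1x3. Both 1&2? no. Sum: 0
Gen 3: crossing 3x1. Both 1&2? no. Sum: 0
Gen 4: crossing 1x3. Both 1&2? no. Sum: 0
Gen 5: 1 under 2. Both 1&2? yes. Contrib: -1. Sum: -1
Gen 6: 2 under 1. Both 1&2? yes. Contrib: +1. Sum: 0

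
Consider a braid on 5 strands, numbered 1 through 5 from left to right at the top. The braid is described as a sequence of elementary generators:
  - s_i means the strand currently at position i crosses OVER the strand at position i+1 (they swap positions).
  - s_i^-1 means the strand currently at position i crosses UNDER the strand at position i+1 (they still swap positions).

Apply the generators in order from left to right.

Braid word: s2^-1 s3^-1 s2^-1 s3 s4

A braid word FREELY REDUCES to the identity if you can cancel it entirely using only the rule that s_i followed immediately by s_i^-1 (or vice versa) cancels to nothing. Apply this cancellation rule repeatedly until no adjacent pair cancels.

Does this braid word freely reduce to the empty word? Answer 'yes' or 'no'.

Answer: no

Derivation:
Gen 1 (s2^-1): push. Stack: [s2^-1]
Gen 2 (s3^-1): push. Stack: [s2^-1 s3^-1]
Gen 3 (s2^-1): push. Stack: [s2^-1 s3^-1 s2^-1]
Gen 4 (s3): push. Stack: [s2^-1 s3^-1 s2^-1 s3]
Gen 5 (s4): push. Stack: [s2^-1 s3^-1 s2^-1 s3 s4]
Reduced word: s2^-1 s3^-1 s2^-1 s3 s4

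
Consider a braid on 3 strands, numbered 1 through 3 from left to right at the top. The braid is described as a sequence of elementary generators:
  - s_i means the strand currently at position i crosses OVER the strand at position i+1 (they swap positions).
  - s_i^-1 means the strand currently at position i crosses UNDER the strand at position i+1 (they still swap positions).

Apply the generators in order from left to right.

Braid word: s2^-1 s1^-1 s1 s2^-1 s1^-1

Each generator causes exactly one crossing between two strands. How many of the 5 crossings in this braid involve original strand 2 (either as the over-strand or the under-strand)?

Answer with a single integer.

Answer: 3

Derivation:
Gen 1: crossing 2x3. Involves strand 2? yes. Count so far: 1
Gen 2: crossing 1x3. Involves strand 2? no. Count so far: 1
Gen 3: crossing 3x1. Involves strand 2? no. Count so far: 1
Gen 4: crossing 3x2. Involves strand 2? yes. Count so far: 2
Gen 5: crossing 1x2. Involves strand 2? yes. Count so far: 3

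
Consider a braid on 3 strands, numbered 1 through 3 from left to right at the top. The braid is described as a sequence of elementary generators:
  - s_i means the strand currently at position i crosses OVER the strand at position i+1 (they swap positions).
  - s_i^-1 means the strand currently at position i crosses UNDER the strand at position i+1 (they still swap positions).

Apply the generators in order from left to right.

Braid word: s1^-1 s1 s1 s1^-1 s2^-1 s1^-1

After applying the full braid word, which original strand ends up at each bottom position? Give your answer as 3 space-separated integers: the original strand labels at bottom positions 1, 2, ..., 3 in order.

Gen 1 (s1^-1): strand 1 crosses under strand 2. Perm now: [2 1 3]
Gen 2 (s1): strand 2 crosses over strand 1. Perm now: [1 2 3]
Gen 3 (s1): strand 1 crosses over strand 2. Perm now: [2 1 3]
Gen 4 (s1^-1): strand 2 crosses under strand 1. Perm now: [1 2 3]
Gen 5 (s2^-1): strand 2 crosses under strand 3. Perm now: [1 3 2]
Gen 6 (s1^-1): strand 1 crosses under strand 3. Perm now: [3 1 2]

Answer: 3 1 2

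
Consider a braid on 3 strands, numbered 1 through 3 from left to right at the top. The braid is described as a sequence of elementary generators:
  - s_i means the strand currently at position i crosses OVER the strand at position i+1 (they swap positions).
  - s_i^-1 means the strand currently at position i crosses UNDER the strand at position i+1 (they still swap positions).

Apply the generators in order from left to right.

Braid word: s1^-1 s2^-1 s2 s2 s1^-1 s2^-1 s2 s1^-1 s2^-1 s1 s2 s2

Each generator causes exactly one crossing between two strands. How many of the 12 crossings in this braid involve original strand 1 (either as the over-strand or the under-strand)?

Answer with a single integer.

Gen 1: crossing 1x2. Involves strand 1? yes. Count so far: 1
Gen 2: crossing 1x3. Involves strand 1? yes. Count so far: 2
Gen 3: crossing 3x1. Involves strand 1? yes. Count so far: 3
Gen 4: crossing 1x3. Involves strand 1? yes. Count so far: 4
Gen 5: crossing 2x3. Involves strand 1? no. Count so far: 4
Gen 6: crossing 2x1. Involves strand 1? yes. Count so far: 5
Gen 7: crossing 1x2. Involves strand 1? yes. Count so far: 6
Gen 8: crossing 3x2. Involves strand 1? no. Count so far: 6
Gen 9: crossing 3x1. Involves strand 1? yes. Count so far: 7
Gen 10: crossing 2x1. Involves strand 1? yes. Count so far: 8
Gen 11: crossing 2x3. Involves strand 1? no. Count so far: 8
Gen 12: crossing 3x2. Involves strand 1? no. Count so far: 8

Answer: 8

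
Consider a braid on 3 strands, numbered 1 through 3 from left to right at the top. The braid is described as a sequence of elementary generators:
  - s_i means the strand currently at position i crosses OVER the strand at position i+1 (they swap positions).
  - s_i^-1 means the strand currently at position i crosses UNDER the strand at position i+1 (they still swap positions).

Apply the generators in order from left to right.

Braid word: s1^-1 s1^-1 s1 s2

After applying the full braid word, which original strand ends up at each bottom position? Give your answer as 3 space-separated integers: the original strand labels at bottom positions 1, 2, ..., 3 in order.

Answer: 2 3 1

Derivation:
Gen 1 (s1^-1): strand 1 crosses under strand 2. Perm now: [2 1 3]
Gen 2 (s1^-1): strand 2 crosses under strand 1. Perm now: [1 2 3]
Gen 3 (s1): strand 1 crosses over strand 2. Perm now: [2 1 3]
Gen 4 (s2): strand 1 crosses over strand 3. Perm now: [2 3 1]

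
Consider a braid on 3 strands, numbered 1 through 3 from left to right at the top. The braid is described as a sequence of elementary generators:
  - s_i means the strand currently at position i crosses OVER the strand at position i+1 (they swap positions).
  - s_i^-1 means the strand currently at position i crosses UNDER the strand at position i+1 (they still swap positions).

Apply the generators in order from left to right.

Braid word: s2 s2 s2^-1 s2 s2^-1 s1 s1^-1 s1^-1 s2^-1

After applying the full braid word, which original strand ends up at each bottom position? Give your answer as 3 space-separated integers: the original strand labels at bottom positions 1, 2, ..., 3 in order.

Answer: 3 2 1

Derivation:
Gen 1 (s2): strand 2 crosses over strand 3. Perm now: [1 3 2]
Gen 2 (s2): strand 3 crosses over strand 2. Perm now: [1 2 3]
Gen 3 (s2^-1): strand 2 crosses under strand 3. Perm now: [1 3 2]
Gen 4 (s2): strand 3 crosses over strand 2. Perm now: [1 2 3]
Gen 5 (s2^-1): strand 2 crosses under strand 3. Perm now: [1 3 2]
Gen 6 (s1): strand 1 crosses over strand 3. Perm now: [3 1 2]
Gen 7 (s1^-1): strand 3 crosses under strand 1. Perm now: [1 3 2]
Gen 8 (s1^-1): strand 1 crosses under strand 3. Perm now: [3 1 2]
Gen 9 (s2^-1): strand 1 crosses under strand 2. Perm now: [3 2 1]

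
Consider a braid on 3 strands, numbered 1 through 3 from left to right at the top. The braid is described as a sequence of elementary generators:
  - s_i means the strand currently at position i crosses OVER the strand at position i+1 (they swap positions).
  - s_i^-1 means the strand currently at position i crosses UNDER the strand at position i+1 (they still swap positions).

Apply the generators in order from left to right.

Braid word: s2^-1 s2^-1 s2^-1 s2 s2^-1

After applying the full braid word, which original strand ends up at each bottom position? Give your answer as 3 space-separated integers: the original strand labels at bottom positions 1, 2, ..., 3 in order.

Answer: 1 3 2

Derivation:
Gen 1 (s2^-1): strand 2 crosses under strand 3. Perm now: [1 3 2]
Gen 2 (s2^-1): strand 3 crosses under strand 2. Perm now: [1 2 3]
Gen 3 (s2^-1): strand 2 crosses under strand 3. Perm now: [1 3 2]
Gen 4 (s2): strand 3 crosses over strand 2. Perm now: [1 2 3]
Gen 5 (s2^-1): strand 2 crosses under strand 3. Perm now: [1 3 2]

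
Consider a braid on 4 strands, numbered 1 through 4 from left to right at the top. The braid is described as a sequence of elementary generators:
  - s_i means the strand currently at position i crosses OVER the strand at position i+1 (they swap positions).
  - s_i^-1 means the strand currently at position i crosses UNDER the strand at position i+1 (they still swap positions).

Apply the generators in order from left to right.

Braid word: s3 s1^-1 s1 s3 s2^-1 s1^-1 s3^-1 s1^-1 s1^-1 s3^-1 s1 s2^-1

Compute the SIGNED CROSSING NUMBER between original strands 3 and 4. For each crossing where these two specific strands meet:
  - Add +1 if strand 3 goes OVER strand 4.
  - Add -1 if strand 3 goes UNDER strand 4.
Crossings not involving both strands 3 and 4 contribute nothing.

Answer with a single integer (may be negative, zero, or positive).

Gen 1: 3 over 4. Both 3&4? yes. Contrib: +1. Sum: 1
Gen 2: crossing 1x2. Both 3&4? no. Sum: 1
Gen 3: crossing 2x1. Both 3&4? no. Sum: 1
Gen 4: 4 over 3. Both 3&4? yes. Contrib: -1. Sum: 0
Gen 5: crossing 2x3. Both 3&4? no. Sum: 0
Gen 6: crossing 1x3. Both 3&4? no. Sum: 0
Gen 7: crossing 2x4. Both 3&4? no. Sum: 0
Gen 8: crossing 3x1. Both 3&4? no. Sum: 0
Gen 9: crossing 1x3. Both 3&4? no. Sum: 0
Gen 10: crossing 4x2. Both 3&4? no. Sum: 0
Gen 11: crossing 3x1. Both 3&4? no. Sum: 0
Gen 12: crossing 3x2. Both 3&4? no. Sum: 0

Answer: 0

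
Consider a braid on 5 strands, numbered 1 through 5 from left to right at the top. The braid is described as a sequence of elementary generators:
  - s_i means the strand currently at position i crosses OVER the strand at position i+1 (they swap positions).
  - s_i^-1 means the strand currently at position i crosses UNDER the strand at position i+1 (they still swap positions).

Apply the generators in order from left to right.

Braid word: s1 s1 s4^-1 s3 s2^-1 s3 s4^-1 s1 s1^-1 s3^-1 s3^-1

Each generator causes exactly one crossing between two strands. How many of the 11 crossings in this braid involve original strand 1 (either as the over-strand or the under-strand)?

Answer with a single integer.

Answer: 4

Derivation:
Gen 1: crossing 1x2. Involves strand 1? yes. Count so far: 1
Gen 2: crossing 2x1. Involves strand 1? yes. Count so far: 2
Gen 3: crossing 4x5. Involves strand 1? no. Count so far: 2
Gen 4: crossing 3x5. Involves strand 1? no. Count so far: 2
Gen 5: crossing 2x5. Involves strand 1? no. Count so far: 2
Gen 6: crossing 2x3. Involves strand 1? no. Count so far: 2
Gen 7: crossing 2x4. Involves strand 1? no. Count so far: 2
Gen 8: crossing 1x5. Involves strand 1? yes. Count so far: 3
Gen 9: crossing 5x1. Involves strand 1? yes. Count so far: 4
Gen 10: crossing 3x4. Involves strand 1? no. Count so far: 4
Gen 11: crossing 4x3. Involves strand 1? no. Count so far: 4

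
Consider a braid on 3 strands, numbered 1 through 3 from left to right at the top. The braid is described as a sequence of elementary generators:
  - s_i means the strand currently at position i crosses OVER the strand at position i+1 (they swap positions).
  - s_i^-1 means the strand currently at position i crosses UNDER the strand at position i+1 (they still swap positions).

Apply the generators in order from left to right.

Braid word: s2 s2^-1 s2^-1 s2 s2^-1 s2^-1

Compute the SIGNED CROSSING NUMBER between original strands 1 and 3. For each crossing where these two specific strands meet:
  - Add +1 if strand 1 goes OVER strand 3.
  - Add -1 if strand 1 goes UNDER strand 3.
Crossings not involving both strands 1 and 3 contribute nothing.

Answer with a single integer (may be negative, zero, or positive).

Gen 1: crossing 2x3. Both 1&3? no. Sum: 0
Gen 2: crossing 3x2. Both 1&3? no. Sum: 0
Gen 3: crossing 2x3. Both 1&3? no. Sum: 0
Gen 4: crossing 3x2. Both 1&3? no. Sum: 0
Gen 5: crossing 2x3. Both 1&3? no. Sum: 0
Gen 6: crossing 3x2. Both 1&3? no. Sum: 0

Answer: 0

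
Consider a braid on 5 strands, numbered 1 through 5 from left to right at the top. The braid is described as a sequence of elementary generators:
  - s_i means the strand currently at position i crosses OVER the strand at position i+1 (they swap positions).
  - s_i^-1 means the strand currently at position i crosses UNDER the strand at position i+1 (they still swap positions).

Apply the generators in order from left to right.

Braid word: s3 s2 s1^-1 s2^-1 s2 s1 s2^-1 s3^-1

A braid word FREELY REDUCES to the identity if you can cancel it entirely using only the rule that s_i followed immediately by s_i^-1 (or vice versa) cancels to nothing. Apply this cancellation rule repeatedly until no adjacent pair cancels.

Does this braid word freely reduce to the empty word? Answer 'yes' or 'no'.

Answer: yes

Derivation:
Gen 1 (s3): push. Stack: [s3]
Gen 2 (s2): push. Stack: [s3 s2]
Gen 3 (s1^-1): push. Stack: [s3 s2 s1^-1]
Gen 4 (s2^-1): push. Stack: [s3 s2 s1^-1 s2^-1]
Gen 5 (s2): cancels prior s2^-1. Stack: [s3 s2 s1^-1]
Gen 6 (s1): cancels prior s1^-1. Stack: [s3 s2]
Gen 7 (s2^-1): cancels prior s2. Stack: [s3]
Gen 8 (s3^-1): cancels prior s3. Stack: []
Reduced word: (empty)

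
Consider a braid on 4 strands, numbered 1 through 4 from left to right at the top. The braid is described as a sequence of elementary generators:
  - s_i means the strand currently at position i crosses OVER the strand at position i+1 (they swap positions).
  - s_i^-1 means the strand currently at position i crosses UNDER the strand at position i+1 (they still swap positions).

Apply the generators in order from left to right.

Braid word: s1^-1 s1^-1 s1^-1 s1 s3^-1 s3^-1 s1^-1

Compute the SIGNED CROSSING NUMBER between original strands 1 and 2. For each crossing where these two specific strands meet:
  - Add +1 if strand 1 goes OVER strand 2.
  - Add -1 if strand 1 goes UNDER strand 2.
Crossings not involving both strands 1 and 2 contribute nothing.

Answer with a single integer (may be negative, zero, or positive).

Answer: -3

Derivation:
Gen 1: 1 under 2. Both 1&2? yes. Contrib: -1. Sum: -1
Gen 2: 2 under 1. Both 1&2? yes. Contrib: +1. Sum: 0
Gen 3: 1 under 2. Both 1&2? yes. Contrib: -1. Sum: -1
Gen 4: 2 over 1. Both 1&2? yes. Contrib: -1. Sum: -2
Gen 5: crossing 3x4. Both 1&2? no. Sum: -2
Gen 6: crossing 4x3. Both 1&2? no. Sum: -2
Gen 7: 1 under 2. Both 1&2? yes. Contrib: -1. Sum: -3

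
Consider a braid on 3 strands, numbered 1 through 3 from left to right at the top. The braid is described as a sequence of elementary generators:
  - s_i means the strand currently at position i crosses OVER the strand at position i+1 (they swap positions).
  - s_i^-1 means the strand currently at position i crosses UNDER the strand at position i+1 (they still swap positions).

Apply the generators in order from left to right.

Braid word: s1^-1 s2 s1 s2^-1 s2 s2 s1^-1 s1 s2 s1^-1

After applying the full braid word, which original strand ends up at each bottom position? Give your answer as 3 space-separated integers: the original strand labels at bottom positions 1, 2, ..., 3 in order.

Answer: 2 3 1

Derivation:
Gen 1 (s1^-1): strand 1 crosses under strand 2. Perm now: [2 1 3]
Gen 2 (s2): strand 1 crosses over strand 3. Perm now: [2 3 1]
Gen 3 (s1): strand 2 crosses over strand 3. Perm now: [3 2 1]
Gen 4 (s2^-1): strand 2 crosses under strand 1. Perm now: [3 1 2]
Gen 5 (s2): strand 1 crosses over strand 2. Perm now: [3 2 1]
Gen 6 (s2): strand 2 crosses over strand 1. Perm now: [3 1 2]
Gen 7 (s1^-1): strand 3 crosses under strand 1. Perm now: [1 3 2]
Gen 8 (s1): strand 1 crosses over strand 3. Perm now: [3 1 2]
Gen 9 (s2): strand 1 crosses over strand 2. Perm now: [3 2 1]
Gen 10 (s1^-1): strand 3 crosses under strand 2. Perm now: [2 3 1]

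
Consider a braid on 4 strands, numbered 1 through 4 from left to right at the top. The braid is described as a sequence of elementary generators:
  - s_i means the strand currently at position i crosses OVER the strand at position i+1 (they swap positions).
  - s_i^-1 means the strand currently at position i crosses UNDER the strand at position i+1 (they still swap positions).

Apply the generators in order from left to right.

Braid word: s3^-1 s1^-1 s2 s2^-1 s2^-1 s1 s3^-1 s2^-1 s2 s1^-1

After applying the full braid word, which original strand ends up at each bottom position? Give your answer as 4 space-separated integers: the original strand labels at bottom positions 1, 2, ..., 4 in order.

Answer: 2 4 3 1

Derivation:
Gen 1 (s3^-1): strand 3 crosses under strand 4. Perm now: [1 2 4 3]
Gen 2 (s1^-1): strand 1 crosses under strand 2. Perm now: [2 1 4 3]
Gen 3 (s2): strand 1 crosses over strand 4. Perm now: [2 4 1 3]
Gen 4 (s2^-1): strand 4 crosses under strand 1. Perm now: [2 1 4 3]
Gen 5 (s2^-1): strand 1 crosses under strand 4. Perm now: [2 4 1 3]
Gen 6 (s1): strand 2 crosses over strand 4. Perm now: [4 2 1 3]
Gen 7 (s3^-1): strand 1 crosses under strand 3. Perm now: [4 2 3 1]
Gen 8 (s2^-1): strand 2 crosses under strand 3. Perm now: [4 3 2 1]
Gen 9 (s2): strand 3 crosses over strand 2. Perm now: [4 2 3 1]
Gen 10 (s1^-1): strand 4 crosses under strand 2. Perm now: [2 4 3 1]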